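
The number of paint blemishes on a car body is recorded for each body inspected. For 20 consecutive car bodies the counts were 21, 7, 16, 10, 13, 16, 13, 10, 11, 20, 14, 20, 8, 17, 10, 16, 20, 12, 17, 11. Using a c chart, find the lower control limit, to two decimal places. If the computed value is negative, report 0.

2.84

c̄ = (21 + 7 + 16 + 10 + 13 + 16 + 13 + 10 + 11 + 20 + 14 + 20 + 8 + 17 + 10 + 16 + 20 + 12 + 17 + 11) / 20 = 282 / 20 = 14.1000
LCL = c̄ − 3√c̄ = 14.1000 − 3 × 3.7550 = 2.8350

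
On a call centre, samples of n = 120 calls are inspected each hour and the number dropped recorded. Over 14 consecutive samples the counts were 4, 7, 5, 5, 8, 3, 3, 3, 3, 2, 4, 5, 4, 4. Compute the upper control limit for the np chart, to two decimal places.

10.38

p̄ = Σdᵢ / (k·n) = 60 / (14 × 120) = 0.03571
UCL = np̄ + 3·√(np̄(1−p̄)) = 4.2857 + 3 × √(4.2857×0.96429) = 4.2857 + 3 × 2.0329 = 10.3844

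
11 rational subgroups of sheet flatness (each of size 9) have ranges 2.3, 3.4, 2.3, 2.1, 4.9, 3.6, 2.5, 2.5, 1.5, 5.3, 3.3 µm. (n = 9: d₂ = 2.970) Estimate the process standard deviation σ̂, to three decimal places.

1.032

R̄ = (2.3 + 3.4 + 2.3 + 2.1 + 4.9 + 3.6 + 2.5 + 2.5 + 1.5 + 5.3 + 3.3) / 11 = 3.0636
σ̂ = R̄ / d₂ = 3.0636 / 2.970 = 1.0315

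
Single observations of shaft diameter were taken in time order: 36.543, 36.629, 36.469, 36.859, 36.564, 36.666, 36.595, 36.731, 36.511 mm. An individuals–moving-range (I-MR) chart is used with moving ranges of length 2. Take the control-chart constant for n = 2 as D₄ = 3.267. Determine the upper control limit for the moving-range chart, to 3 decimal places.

0.596

Moving ranges: 0.086, 0.160, 0.390, 0.295, 0.102, 0.071, 0.136, 0.220; M̄R̄ = 1.4600 / 8 = 0.1825
UCL_MR = D₄·M̄R̄ = 3.267 × 0.1825 = 0.5962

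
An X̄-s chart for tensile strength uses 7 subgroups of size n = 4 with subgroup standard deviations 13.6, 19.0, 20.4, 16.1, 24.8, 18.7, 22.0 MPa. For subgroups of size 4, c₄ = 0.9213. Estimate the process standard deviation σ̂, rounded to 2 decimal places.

20.87

s̄ = (13.6 + 19.0 + 20.4 + 16.1 + 24.8 + 18.7 + 22.0) / 7 = 19.2286
σ̂ = s̄ / c₄ = 19.2286 / 0.9213 = 20.8711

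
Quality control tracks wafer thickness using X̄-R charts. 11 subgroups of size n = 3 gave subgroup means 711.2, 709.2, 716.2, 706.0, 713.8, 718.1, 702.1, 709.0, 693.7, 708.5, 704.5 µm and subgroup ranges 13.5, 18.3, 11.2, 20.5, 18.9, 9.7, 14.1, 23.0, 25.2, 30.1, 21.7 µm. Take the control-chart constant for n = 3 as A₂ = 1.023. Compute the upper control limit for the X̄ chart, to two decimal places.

727.57

X̄̄ = (711.2 + 709.2 + 716.2 + 706.0 + 713.8 + 718.1 + 702.1 + 709.0 + 693.7 + 708.5 + 704.5) / 11 = 7792.3000 / 11 = 708.3909
R̄ = (13.5 + 18.3 + 11.2 + 20.5 + 18.9 + 9.7 + 14.1 + 23.0 + 25.2 + 30.1 + 21.7) / 11 = 206.2000 / 11 = 18.7455
UCL = X̄̄ + A₂·R̄ = 708.3909 + 1.023 × 18.7455 = 727.5675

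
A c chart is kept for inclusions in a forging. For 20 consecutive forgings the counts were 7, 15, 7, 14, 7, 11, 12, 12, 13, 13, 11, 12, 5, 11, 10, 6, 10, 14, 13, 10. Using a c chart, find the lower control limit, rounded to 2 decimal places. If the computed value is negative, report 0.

c̄ = (7 + 15 + 7 + 14 + 7 + 11 + 12 + 12 + 13 + 13 + 11 + 12 + 5 + 11 + 10 + 6 + 10 + 14 + 13 + 10) / 20 = 213 / 20 = 10.6500
LCL = c̄ − 3√c̄ = 10.6500 − 3 × 3.2634 = 0.8597

0.86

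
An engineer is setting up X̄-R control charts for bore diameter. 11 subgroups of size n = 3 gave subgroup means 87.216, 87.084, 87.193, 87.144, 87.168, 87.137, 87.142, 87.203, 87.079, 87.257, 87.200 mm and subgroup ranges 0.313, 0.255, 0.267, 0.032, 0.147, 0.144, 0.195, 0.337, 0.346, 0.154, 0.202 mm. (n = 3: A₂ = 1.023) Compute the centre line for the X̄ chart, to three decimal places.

87.166

X̄̄ = (87.216 + 87.084 + 87.193 + 87.144 + 87.168 + 87.137 + 87.142 + 87.203 + 87.079 + 87.257 + 87.200) / 11 = 958.8230 / 11 = 87.1657
CL = X̄̄ = 87.1657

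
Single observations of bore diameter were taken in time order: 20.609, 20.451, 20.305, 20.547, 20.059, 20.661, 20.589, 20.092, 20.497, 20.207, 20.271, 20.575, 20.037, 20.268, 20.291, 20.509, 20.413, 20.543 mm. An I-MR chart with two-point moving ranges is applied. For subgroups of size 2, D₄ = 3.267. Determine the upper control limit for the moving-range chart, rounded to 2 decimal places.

Moving ranges: 0.158, 0.146, 0.242, 0.488, 0.602, 0.072, 0.497, 0.405, 0.290, 0.064, 0.304, 0.538, 0.231, 0.023, 0.218, 0.096, 0.130; M̄R̄ = 4.5040 / 17 = 0.2649
UCL_MR = D₄·M̄R̄ = 3.267 × 0.2649 = 0.8656

0.87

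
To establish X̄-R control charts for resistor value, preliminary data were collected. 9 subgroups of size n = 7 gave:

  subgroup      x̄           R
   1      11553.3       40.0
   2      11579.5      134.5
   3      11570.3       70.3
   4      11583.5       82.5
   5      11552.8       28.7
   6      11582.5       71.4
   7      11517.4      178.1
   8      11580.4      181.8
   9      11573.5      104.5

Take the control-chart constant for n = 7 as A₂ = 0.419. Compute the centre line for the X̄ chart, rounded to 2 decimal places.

11565.91

X̄̄ = (11553.3 + 11579.5 + 11570.3 + 11583.5 + 11552.8 + 11582.5 + 11517.4 + 11580.4 + 11573.5) / 9 = 104093.2000 / 9 = 11565.9111
CL = X̄̄ = 11565.9111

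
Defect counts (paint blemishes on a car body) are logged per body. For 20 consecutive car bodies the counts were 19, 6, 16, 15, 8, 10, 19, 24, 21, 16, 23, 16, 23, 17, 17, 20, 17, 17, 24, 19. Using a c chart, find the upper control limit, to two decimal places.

29.85

c̄ = (19 + 6 + 16 + 15 + 8 + 10 + 19 + 24 + 21 + 16 + 23 + 16 + 23 + 17 + 17 + 20 + 17 + 17 + 24 + 19) / 20 = 347 / 20 = 17.3500
UCL = c̄ + 3√c̄ = 17.3500 + 3 × √17.3500 = 17.3500 + 3 × 4.1653 = 29.8460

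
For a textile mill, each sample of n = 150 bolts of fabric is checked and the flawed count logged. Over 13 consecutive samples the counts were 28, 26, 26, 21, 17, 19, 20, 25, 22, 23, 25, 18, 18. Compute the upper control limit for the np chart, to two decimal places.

35.19

p̄ = Σdᵢ / (k·n) = 288 / (13 × 150) = 0.14769
UCL = np̄ + 3·√(np̄(1−p̄)) = 22.1538 + 3 × √(22.1538×0.85231) = 22.1538 + 3 × 4.3453 = 35.1898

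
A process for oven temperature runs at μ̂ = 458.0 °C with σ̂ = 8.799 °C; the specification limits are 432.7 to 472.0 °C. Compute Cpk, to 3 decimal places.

Cpu = (USL − μ̂) / (3σ̂) = (472.0 − 458.0) / (3 × 8.799) = 0.5304; Cpl = (μ̂ − LSL) / (3σ̂) = (458.0 − 432.7) / (3 × 8.799) = 0.9584; Cpk = min(Cpu, Cpl) = 0.5304

0.530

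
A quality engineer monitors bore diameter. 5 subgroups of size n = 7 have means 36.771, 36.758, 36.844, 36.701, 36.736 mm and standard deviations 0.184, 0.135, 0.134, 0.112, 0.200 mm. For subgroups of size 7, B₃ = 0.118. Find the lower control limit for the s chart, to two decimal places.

s̄ = (0.184 + 0.135 + 0.134 + 0.112 + 0.200) / 5 = 0.1530
LCL_s = B₃·s̄ = 0.118 × 0.1530 = 0.0181

0.02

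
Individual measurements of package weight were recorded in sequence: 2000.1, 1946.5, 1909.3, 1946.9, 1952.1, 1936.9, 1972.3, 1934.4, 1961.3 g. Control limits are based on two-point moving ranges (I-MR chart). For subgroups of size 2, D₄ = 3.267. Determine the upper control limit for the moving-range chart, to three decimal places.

Moving ranges: 53.6, 37.2, 37.6, 5.2, 15.2, 35.4, 37.9, 26.9; M̄R̄ = 249.0000 / 8 = 31.1250
UCL_MR = D₄·M̄R̄ = 3.267 × 31.1250 = 101.6854

101.685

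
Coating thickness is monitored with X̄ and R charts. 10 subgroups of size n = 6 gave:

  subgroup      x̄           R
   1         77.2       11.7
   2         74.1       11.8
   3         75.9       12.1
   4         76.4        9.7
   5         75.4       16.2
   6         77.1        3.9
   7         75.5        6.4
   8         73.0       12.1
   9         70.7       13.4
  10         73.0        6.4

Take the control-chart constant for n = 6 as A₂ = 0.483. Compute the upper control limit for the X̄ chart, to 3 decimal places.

X̄̄ = (77.2 + 74.1 + 75.9 + 76.4 + 75.4 + 77.1 + 75.5 + 73.0 + 70.7 + 73.0) / 10 = 748.3000 / 10 = 74.8300
R̄ = (11.7 + 11.8 + 12.1 + 9.7 + 16.2 + 3.9 + 6.4 + 12.1 + 13.4 + 6.4) / 10 = 103.7000 / 10 = 10.3700
UCL = X̄̄ + A₂·R̄ = 74.8300 + 0.483 × 10.3700 = 79.8387

79.839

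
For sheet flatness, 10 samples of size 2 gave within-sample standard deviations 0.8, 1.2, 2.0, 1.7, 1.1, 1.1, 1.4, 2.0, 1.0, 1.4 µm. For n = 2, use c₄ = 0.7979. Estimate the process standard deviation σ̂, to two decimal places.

1.72

s̄ = (0.8 + 1.2 + 2.0 + 1.7 + 1.1 + 1.1 + 1.4 + 2.0 + 1.0 + 1.4) / 10 = 1.3700
σ̂ = s̄ / c₄ = 1.3700 / 0.7979 = 1.7170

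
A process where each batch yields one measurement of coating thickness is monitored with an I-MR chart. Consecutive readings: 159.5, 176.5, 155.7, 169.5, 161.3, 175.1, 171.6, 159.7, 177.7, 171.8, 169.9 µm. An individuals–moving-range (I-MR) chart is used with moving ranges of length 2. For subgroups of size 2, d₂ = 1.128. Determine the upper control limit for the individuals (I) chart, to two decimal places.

198.56

X̄ = (159.5 + 176.5 + 155.7 + 169.5 + 161.3 + 175.1 + 171.6 + 159.7 + 177.7 + 171.8 + 169.9) / 11 = 168.0273
Moving ranges: 17.0, 20.8, 13.8, 8.2, 13.8, 3.5, 11.9, 18.0, 5.9, 1.9; M̄R̄ = 114.8000 / 10 = 11.4800
UCL = X̄ + 3·M̄R̄/d₂ = 168.0273 + 3 × 11.4800 / 1.128 = 198.5592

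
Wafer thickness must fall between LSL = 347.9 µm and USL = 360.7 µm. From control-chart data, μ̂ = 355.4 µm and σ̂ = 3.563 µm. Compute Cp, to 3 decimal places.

0.599

Cp = (USL − LSL) / (6σ̂) = (360.7 − 347.9) / (6 × 3.563) = 12.8000 / 21.3780 = 0.5987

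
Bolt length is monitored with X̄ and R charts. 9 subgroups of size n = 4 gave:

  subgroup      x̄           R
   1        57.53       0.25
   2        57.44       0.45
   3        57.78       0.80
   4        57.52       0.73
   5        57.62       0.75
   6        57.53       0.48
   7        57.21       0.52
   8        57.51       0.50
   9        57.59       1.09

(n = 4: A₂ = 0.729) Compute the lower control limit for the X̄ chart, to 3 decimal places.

57.074

X̄̄ = (57.53 + 57.44 + 57.78 + 57.52 + 57.62 + 57.53 + 57.21 + 57.51 + 57.59) / 9 = 517.7300 / 9 = 57.5256
R̄ = (0.25 + 0.45 + 0.80 + 0.73 + 0.75 + 0.48 + 0.52 + 0.50 + 1.09) / 9 = 5.5700 / 9 = 0.6189
LCL = X̄̄ − A₂·R̄ = 57.5256 − 0.729 × 0.6189 = 57.0744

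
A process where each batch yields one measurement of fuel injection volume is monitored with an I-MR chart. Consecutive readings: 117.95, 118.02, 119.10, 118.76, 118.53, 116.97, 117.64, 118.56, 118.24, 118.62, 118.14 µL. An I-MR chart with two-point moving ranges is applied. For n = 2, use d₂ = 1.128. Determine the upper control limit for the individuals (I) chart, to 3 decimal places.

119.839

X̄ = (117.95 + 118.02 + 119.10 + 118.76 + 118.53 + 116.97 + 117.64 + 118.56 + 118.24 + 118.62 + 118.14) / 11 = 118.2300
Moving ranges: 0.07, 1.08, 0.34, 0.23, 1.56, 0.67, 0.92, 0.32, 0.38, 0.48; M̄R̄ = 6.0500 / 10 = 0.6050
UCL = X̄ + 3·M̄R̄/d₂ = 118.2300 + 3 × 0.6050 / 1.128 = 119.8390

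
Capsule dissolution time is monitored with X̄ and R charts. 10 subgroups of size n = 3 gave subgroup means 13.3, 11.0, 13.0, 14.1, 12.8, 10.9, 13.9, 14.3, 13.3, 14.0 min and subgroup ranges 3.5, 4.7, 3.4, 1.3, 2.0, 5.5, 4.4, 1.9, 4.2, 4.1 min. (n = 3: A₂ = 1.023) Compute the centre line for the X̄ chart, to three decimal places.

X̄̄ = (13.3 + 11.0 + 13.0 + 14.1 + 12.8 + 10.9 + 13.9 + 14.3 + 13.3 + 14.0) / 10 = 130.6000 / 10 = 13.0600
CL = X̄̄ = 13.0600

13.060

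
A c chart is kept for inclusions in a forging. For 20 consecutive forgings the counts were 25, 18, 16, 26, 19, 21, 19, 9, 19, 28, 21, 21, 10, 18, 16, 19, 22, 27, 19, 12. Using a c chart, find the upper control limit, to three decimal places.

c̄ = (25 + 18 + 16 + 26 + 19 + 21 + 19 + 9 + 19 + 28 + 21 + 21 + 10 + 18 + 16 + 19 + 22 + 27 + 19 + 12) / 20 = 385 / 20 = 19.2500
UCL = c̄ + 3√c̄ = 19.2500 + 3 × √19.2500 = 19.2500 + 3 × 4.3875 = 32.4124

32.412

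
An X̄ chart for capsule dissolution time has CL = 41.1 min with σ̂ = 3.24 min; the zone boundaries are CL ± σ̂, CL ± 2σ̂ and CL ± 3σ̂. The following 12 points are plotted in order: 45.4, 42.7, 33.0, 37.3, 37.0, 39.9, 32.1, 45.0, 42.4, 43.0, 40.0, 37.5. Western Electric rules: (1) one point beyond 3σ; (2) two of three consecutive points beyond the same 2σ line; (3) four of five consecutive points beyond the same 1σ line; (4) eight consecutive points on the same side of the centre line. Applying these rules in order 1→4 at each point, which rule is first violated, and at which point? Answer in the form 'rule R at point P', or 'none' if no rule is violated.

rule 3 at point 7

Zone of each point (C = within 1σ̂, B = 1σ̂–2σ̂, A = 2σ̂–3σ̂, * = beyond 3σ̂; sign = side of CL): 1:+B, 2:+C, 3:-A, 4:-B, 5:-B, 6:-C, 7:-A, 8:+B, 9:+C, 10:+C, 11:-C, 12:-B
Rule 3 (four of five consecutive points beyond the same 1σ limit) is satisfied at point 7.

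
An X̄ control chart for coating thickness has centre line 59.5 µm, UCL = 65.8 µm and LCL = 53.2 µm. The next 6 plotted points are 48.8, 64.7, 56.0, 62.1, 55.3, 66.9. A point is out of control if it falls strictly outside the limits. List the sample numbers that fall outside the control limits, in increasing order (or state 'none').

1, 6

Compare each point to [53.2, 65.8]: sample 1 = 48.8 < LCL; sample 6 = 66.9 > UCL.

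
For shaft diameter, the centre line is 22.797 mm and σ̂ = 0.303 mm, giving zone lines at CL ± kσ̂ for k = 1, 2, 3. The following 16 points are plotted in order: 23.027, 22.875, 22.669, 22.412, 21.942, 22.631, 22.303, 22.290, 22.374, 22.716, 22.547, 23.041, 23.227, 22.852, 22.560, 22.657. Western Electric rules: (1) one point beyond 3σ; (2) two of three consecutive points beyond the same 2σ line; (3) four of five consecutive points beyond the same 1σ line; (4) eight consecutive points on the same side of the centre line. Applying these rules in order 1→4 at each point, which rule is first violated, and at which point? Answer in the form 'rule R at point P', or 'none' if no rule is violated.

rule 3 at point 8

Zone of each point (C = within 1σ̂, B = 1σ̂–2σ̂, A = 2σ̂–3σ̂, * = beyond 3σ̂; sign = side of CL): 1:+C, 2:+C, 3:-C, 4:-B, 5:-A, 6:-C, 7:-B, 8:-B, 9:-B, 10:-C, 11:-C, 12:+C, 13:+B, 14:+C, 15:-C, 16:-C
Rule 3 (four of five consecutive points beyond the same 1σ limit) is satisfied at point 8.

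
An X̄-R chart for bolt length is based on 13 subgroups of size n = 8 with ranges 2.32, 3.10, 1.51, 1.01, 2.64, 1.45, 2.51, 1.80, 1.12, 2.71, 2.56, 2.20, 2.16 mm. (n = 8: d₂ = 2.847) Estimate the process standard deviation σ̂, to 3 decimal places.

R̄ = (2.32 + 3.10 + 1.51 + 1.01 + 2.64 + 1.45 + 2.51 + 1.80 + 1.12 + 2.71 + 2.56 + 2.20 + 2.16) / 13 = 2.0838
σ̂ = R̄ / d₂ = 2.0838 / 2.847 = 0.7319

0.732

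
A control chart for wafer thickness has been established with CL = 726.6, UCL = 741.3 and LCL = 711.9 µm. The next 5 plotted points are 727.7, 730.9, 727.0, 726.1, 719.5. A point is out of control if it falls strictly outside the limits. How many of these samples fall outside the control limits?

All 5 points lie within [711.9, 741.3].

0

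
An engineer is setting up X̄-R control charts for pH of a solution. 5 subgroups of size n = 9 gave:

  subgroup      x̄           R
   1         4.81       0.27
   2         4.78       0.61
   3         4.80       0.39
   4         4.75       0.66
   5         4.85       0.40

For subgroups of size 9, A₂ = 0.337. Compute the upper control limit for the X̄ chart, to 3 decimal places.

X̄̄ = (4.81 + 4.78 + 4.80 + 4.75 + 4.85) / 5 = 23.9900 / 5 = 4.7980
R̄ = (0.27 + 0.61 + 0.39 + 0.66 + 0.40) / 5 = 2.3300 / 5 = 0.4660
UCL = X̄̄ + A₂·R̄ = 4.7980 + 0.337 × 0.4660 = 4.9550

4.955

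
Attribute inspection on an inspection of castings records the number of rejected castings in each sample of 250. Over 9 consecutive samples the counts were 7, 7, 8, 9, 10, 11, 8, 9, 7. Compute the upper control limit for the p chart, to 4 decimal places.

p̄ = Σdᵢ / (k·n) = 76 / (9 × 250) = 0.03378
UCL = p̄ + 3·√(p̄(1−p̄)/n) = 0.03378 + 3 × √(0.03378×0.96622/250) = 0.03378 + 3 × 0.01143 = 0.06805

0.0681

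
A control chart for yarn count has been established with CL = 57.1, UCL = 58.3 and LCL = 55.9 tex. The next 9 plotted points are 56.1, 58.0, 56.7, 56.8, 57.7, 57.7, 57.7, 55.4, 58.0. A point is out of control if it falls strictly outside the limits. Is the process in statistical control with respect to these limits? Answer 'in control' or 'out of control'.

Compare each point to [55.9, 58.3]: sample 8 = 55.4 < LCL.

out of control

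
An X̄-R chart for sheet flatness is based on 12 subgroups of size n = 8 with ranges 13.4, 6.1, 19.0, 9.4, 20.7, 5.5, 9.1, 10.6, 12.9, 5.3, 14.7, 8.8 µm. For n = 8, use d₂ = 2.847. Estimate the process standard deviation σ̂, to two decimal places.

R̄ = (13.4 + 6.1 + 19.0 + 9.4 + 20.7 + 5.5 + 9.1 + 10.6 + 12.9 + 5.3 + 14.7 + 8.8) / 12 = 11.2917
σ̂ = R̄ / d₂ = 11.2917 / 2.847 = 3.9662

3.97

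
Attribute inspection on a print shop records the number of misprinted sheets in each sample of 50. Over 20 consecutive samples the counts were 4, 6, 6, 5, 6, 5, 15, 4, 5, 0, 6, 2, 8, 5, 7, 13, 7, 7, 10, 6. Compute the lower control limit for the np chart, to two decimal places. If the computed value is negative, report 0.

0.00

p̄ = Σdᵢ / (k·n) = 127 / (20 × 50) = 0.12700
LCL = np̄ − 3·√(np̄(1−p̄)) = 6.3500 − 3 × 2.3545 = -0.7134 → 0 (negative, so LCL = 0)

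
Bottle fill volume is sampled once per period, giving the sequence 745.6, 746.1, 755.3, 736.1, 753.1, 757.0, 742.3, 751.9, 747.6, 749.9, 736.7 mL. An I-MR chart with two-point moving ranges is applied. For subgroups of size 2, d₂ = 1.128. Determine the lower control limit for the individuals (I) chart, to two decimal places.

X̄ = (745.6 + 746.1 + 755.3 + 736.1 + 753.1 + 757.0 + 742.3 + 751.9 + 747.6 + 749.9 + 736.7) / 11 = 747.4182
Moving ranges: 0.5, 9.2, 19.2, 17.0, 3.9, 14.7, 9.6, 4.3, 2.3, 13.2; M̄R̄ = 93.9000 / 10 = 9.3900
LCL = X̄ − 3·M̄R̄/d₂ = 747.4182 − 3 × 9.3900 / 1.128 = 722.4448

722.44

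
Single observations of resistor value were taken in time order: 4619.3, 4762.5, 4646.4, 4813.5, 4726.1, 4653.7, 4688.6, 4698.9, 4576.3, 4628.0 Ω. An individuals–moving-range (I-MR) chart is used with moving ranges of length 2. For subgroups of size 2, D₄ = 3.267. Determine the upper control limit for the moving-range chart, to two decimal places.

Moving ranges: 143.2, 116.1, 167.1, 87.4, 72.4, 34.9, 10.3, 122.6, 51.7; M̄R̄ = 805.7000 / 9 = 89.5222
UCL_MR = D₄·M̄R̄ = 3.267 × 89.5222 = 292.4691

292.47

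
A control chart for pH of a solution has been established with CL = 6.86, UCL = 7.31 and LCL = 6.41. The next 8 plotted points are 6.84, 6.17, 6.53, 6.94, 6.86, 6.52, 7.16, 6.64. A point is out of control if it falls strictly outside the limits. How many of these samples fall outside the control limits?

1

Compare each point to [6.41, 7.31]: sample 2 = 6.17 < LCL.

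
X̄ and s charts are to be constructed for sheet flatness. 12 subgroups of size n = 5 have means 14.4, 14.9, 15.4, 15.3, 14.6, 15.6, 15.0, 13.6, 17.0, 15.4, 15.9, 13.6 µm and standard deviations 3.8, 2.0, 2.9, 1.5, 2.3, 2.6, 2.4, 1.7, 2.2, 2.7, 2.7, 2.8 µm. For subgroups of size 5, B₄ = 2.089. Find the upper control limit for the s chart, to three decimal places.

5.153

s̄ = (3.8 + 2.0 + 2.9 + 1.5 + 2.3 + 2.6 + 2.4 + 1.7 + 2.2 + 2.7 + 2.7 + 2.8) / 12 = 2.4667
UCL_s = B₄·s̄ = 2.089 × 2.4667 = 5.1529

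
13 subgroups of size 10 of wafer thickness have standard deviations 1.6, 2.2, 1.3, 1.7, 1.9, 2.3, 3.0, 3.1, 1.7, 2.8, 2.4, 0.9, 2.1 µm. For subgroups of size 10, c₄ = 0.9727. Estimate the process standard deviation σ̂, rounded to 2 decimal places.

s̄ = (1.6 + 2.2 + 1.3 + 1.7 + 1.9 + 2.3 + 3.0 + 3.1 + 1.7 + 2.8 + 2.4 + 0.9 + 2.1) / 13 = 2.0769
σ̂ = s̄ / c₄ = 2.0769 / 0.9727 = 2.1352

2.14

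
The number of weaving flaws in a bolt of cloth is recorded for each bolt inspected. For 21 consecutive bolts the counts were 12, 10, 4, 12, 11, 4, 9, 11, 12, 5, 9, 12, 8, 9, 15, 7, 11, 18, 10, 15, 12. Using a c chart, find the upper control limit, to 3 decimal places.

c̄ = (12 + 10 + 4 + 12 + 11 + 4 + 9 + 11 + 12 + 5 + 9 + 12 + 8 + 9 + 15 + 7 + 11 + 18 + 10 + 15 + 12) / 21 = 216 / 21 = 10.2857
UCL = c̄ + 3√c̄ = 10.2857 + 3 × √10.2857 = 10.2857 + 3 × 3.2071 = 19.9071

19.907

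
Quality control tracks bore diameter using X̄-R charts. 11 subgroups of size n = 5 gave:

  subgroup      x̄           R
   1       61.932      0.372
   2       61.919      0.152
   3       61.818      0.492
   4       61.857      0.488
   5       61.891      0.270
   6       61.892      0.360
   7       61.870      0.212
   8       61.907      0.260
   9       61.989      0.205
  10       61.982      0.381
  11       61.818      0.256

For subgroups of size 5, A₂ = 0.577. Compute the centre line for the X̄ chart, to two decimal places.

X̄̄ = (61.932 + 61.919 + 61.818 + 61.857 + 61.891 + 61.892 + 61.870 + 61.907 + 61.989 + 61.982 + 61.818) / 11 = 680.8750 / 11 = 61.8977
CL = X̄̄ = 61.8977

61.90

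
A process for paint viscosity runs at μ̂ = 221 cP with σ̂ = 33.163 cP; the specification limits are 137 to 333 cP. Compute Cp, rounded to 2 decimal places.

Cp = (USL − LSL) / (6σ̂) = (333 − 137) / (6 × 33.163) = 196.0000 / 198.9780 = 0.9850

0.99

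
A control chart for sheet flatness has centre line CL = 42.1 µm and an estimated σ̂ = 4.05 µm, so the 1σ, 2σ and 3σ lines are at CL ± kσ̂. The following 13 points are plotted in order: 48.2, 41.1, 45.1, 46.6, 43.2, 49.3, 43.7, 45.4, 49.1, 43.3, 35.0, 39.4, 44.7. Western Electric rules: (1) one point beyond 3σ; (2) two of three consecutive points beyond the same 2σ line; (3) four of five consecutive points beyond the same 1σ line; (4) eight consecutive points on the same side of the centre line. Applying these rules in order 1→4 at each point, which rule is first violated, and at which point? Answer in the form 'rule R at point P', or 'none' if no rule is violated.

rule 4 at point 10

Zone of each point (C = within 1σ̂, B = 1σ̂–2σ̂, A = 2σ̂–3σ̂, * = beyond 3σ̂; sign = side of CL): 1:+B, 2:-C, 3:+C, 4:+B, 5:+C, 6:+B, 7:+C, 8:+C, 9:+B, 10:+C, 11:-B, 12:-C, 13:+C
Rule 4 (eight consecutive points on the same side of the centre line) is satisfied at point 10.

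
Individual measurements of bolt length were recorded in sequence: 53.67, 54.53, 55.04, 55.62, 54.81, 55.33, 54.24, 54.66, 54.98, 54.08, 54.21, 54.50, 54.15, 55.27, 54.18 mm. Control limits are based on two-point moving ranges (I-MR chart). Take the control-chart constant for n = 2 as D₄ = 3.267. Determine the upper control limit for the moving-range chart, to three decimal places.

Moving ranges: 0.86, 0.51, 0.58, 0.81, 0.52, 1.09, 0.42, 0.32, 0.90, 0.13, 0.29, 0.35, 1.12, 1.09; M̄R̄ = 8.9900 / 14 = 0.6421
UCL_MR = D₄·M̄R̄ = 3.267 × 0.6421 = 2.0979

2.098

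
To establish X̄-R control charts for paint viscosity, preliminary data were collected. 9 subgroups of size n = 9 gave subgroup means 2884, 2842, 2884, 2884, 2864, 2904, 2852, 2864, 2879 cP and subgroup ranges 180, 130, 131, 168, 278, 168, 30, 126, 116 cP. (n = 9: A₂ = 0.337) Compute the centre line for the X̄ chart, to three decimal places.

X̄̄ = (2884 + 2842 + 2884 + 2884 + 2864 + 2904 + 2852 + 2864 + 2879) / 9 = 25857.0000 / 9 = 2873.0000
CL = X̄̄ = 2873.0000

2873.000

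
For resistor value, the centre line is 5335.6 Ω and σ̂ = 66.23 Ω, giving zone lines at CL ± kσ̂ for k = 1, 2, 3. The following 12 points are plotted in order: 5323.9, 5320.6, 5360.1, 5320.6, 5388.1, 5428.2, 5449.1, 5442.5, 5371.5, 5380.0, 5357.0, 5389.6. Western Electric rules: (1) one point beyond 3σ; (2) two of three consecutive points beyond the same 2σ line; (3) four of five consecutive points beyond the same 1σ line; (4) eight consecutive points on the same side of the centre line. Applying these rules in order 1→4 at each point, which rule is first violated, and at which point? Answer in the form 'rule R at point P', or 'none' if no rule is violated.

rule 4 at point 12

Zone of each point (C = within 1σ̂, B = 1σ̂–2σ̂, A = 2σ̂–3σ̂, * = beyond 3σ̂; sign = side of CL): 1:-C, 2:-C, 3:+C, 4:-C, 5:+C, 6:+B, 7:+B, 8:+B, 9:+C, 10:+C, 11:+C, 12:+C
Rule 4 (eight consecutive points on the same side of the centre line) is satisfied at point 12.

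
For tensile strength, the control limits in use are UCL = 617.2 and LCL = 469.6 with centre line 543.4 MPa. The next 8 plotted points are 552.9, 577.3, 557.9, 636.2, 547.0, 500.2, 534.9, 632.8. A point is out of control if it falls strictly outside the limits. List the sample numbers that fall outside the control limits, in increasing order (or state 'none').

4, 8

Compare each point to [469.6, 617.2]: sample 4 = 636.2 > UCL; sample 8 = 632.8 > UCL.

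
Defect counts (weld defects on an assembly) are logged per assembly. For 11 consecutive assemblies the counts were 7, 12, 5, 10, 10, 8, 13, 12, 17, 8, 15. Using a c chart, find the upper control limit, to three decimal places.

c̄ = (7 + 12 + 5 + 10 + 10 + 8 + 13 + 12 + 17 + 8 + 15) / 11 = 117 / 11 = 10.6364
UCL = c̄ + 3√c̄ = 10.6364 + 3 × √10.6364 = 10.6364 + 3 × 3.2613 = 20.4204

20.420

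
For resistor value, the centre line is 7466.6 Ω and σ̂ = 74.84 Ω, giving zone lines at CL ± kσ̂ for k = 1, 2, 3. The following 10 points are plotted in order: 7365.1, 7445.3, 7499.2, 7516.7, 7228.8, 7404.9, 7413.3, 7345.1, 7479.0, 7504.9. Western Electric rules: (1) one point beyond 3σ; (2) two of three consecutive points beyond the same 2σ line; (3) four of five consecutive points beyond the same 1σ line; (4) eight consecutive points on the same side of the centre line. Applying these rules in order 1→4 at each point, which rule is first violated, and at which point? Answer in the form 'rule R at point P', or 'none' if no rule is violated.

rule 1 at point 5

Zone of each point (C = within 1σ̂, B = 1σ̂–2σ̂, A = 2σ̂–3σ̂, * = beyond 3σ̂; sign = side of CL): 1:-B, 2:-C, 3:+C, 4:+C, 5:-*, 6:-C, 7:-C, 8:-B, 9:+C, 10:+C
Rule 1 (one point beyond the 3σ limits) is satisfied at point 5.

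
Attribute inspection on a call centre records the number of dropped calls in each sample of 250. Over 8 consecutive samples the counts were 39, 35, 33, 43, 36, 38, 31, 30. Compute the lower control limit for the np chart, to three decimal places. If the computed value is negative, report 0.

p̄ = Σdᵢ / (k·n) = 285 / (8 × 250) = 0.14250
LCL = np̄ − 3·√(np̄(1−p̄)) = 35.6250 − 3 × 5.5271 = 19.0438

19.044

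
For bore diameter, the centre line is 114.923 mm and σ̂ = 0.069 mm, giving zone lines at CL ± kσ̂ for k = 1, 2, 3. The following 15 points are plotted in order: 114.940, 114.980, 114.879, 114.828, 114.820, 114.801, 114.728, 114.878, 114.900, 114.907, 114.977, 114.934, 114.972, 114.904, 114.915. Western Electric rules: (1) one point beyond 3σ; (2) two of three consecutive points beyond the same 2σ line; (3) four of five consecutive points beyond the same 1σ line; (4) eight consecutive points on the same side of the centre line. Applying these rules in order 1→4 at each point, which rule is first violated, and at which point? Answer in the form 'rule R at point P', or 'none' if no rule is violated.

Zone of each point (C = within 1σ̂, B = 1σ̂–2σ̂, A = 2σ̂–3σ̂, * = beyond 3σ̂; sign = side of CL): 1:+C, 2:+C, 3:-C, 4:-B, 5:-B, 6:-B, 7:-A, 8:-C, 9:-C, 10:-C, 11:+C, 12:+C, 13:+C, 14:-C, 15:-C
Rule 3 (four of five consecutive points beyond the same 1σ limit) is satisfied at point 7.

rule 3 at point 7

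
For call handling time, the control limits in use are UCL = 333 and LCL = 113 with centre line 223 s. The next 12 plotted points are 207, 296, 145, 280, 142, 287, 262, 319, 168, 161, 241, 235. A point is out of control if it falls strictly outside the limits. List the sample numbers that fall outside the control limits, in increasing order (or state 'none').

All 12 points lie within [113, 333].

none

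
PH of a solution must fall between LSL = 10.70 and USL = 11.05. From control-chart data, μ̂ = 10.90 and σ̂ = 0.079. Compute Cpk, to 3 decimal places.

Cpu = (USL − μ̂) / (3σ̂) = (11.05 − 10.90) / (3 × 0.079) = 0.6329; Cpl = (μ̂ − LSL) / (3σ̂) = (10.90 − 10.70) / (3 × 0.079) = 0.8439; Cpk = min(Cpu, Cpl) = 0.6329

0.633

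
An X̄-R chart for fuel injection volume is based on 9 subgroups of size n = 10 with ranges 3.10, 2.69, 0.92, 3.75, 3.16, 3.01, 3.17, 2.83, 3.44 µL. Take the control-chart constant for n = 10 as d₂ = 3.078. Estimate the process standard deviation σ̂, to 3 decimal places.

0.941

R̄ = (3.10 + 2.69 + 0.92 + 3.75 + 3.16 + 3.01 + 3.17 + 2.83 + 3.44) / 9 = 2.8967
σ̂ = R̄ / d₂ = 2.8967 / 3.078 = 0.9411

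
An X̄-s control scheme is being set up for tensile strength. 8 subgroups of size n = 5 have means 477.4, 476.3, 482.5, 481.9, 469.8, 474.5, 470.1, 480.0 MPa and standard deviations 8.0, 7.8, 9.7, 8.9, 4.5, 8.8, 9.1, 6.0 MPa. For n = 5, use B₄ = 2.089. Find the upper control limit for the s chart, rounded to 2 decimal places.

16.40

s̄ = (8.0 + 7.8 + 9.7 + 8.9 + 4.5 + 8.8 + 9.1 + 6.0) / 8 = 7.8500
UCL_s = B₄·s̄ = 2.089 × 7.8500 = 16.3986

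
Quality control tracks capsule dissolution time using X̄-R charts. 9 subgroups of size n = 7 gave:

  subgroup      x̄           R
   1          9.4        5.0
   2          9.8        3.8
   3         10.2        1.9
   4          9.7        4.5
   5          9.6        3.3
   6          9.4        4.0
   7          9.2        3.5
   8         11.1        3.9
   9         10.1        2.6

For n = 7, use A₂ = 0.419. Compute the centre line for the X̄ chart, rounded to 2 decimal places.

9.83

X̄̄ = (9.4 + 9.8 + 10.2 + 9.7 + 9.6 + 9.4 + 9.2 + 11.1 + 10.1) / 9 = 88.5000 / 9 = 9.8333
CL = X̄̄ = 9.8333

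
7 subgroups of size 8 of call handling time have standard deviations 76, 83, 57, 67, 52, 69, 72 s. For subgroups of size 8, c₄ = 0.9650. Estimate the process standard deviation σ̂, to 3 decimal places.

70.466

s̄ = (76 + 83 + 57 + 67 + 52 + 69 + 72) / 7 = 68.0000
σ̂ = s̄ / c₄ = 68.0000 / 0.9650 = 70.4663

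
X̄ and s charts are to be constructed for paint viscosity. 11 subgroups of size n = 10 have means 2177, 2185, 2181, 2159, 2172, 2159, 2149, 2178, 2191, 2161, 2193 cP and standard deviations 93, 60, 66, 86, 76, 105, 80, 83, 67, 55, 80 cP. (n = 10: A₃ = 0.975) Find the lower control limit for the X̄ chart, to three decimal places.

X̄̄ = (2177 + 2185 + 2181 + 2159 + 2172 + 2159 + 2149 + 2178 + 2191 + 2161 + 2193) / 11 = 2173.1818
s̄ = (93 + 60 + 66 + 86 + 76 + 105 + 80 + 83 + 67 + 55 + 80) / 11 = 77.3636
LCL = X̄̄ − A₃·s̄ = 2173.1818 − 0.975 × 77.3636 = 2097.7523

2097.752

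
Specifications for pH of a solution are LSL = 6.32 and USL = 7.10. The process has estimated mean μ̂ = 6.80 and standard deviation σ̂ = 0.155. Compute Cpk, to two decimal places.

Cpu = (USL − μ̂) / (3σ̂) = (7.10 − 6.80) / (3 × 0.155) = 0.6452; Cpl = (μ̂ − LSL) / (3σ̂) = (6.80 − 6.32) / (3 × 0.155) = 1.0323; Cpk = min(Cpu, Cpl) = 0.6452

0.65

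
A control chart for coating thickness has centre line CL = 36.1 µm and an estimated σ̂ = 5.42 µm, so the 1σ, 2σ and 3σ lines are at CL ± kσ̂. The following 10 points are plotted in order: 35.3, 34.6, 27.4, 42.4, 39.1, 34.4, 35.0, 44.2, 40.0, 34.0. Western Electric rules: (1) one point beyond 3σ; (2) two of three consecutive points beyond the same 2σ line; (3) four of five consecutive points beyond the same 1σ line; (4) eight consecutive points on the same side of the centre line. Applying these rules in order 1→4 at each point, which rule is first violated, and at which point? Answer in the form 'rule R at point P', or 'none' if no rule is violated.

Zone of each point (C = within 1σ̂, B = 1σ̂–2σ̂, A = 2σ̂–3σ̂, * = beyond 3σ̂; sign = side of CL): 1:-C, 2:-C, 3:-B, 4:+B, 5:+C, 6:-C, 7:-C, 8:+B, 9:+C, 10:-C
No rule fires across all 10 points.

none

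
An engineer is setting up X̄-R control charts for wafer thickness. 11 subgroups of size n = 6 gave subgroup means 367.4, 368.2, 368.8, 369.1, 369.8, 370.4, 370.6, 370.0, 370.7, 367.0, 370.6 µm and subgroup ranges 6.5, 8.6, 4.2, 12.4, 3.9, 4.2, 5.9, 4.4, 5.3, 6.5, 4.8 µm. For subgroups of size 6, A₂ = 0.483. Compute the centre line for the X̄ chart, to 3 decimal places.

X̄̄ = (367.4 + 368.2 + 368.8 + 369.1 + 369.8 + 370.4 + 370.6 + 370.0 + 370.7 + 367.0 + 370.6) / 11 = 4062.6000 / 11 = 369.3273
CL = X̄̄ = 369.3273

369.327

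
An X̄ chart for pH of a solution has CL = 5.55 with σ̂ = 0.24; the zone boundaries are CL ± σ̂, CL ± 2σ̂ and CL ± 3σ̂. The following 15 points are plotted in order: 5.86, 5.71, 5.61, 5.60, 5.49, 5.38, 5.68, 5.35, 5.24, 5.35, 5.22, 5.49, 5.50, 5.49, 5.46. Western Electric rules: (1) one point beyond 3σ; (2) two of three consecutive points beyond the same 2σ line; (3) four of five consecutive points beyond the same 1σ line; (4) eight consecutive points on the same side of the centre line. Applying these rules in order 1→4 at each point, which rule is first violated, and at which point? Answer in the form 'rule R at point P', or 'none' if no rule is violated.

rule 4 at point 15

Zone of each point (C = within 1σ̂, B = 1σ̂–2σ̂, A = 2σ̂–3σ̂, * = beyond 3σ̂; sign = side of CL): 1:+B, 2:+C, 3:+C, 4:+C, 5:-C, 6:-C, 7:+C, 8:-C, 9:-B, 10:-C, 11:-B, 12:-C, 13:-C, 14:-C, 15:-C
Rule 4 (eight consecutive points on the same side of the centre line) is satisfied at point 15.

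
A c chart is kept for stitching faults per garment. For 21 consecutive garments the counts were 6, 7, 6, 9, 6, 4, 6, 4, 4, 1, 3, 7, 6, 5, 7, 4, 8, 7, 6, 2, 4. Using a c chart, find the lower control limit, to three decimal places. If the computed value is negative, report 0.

0.000

c̄ = (6 + 7 + 6 + 9 + 6 + 4 + 6 + 4 + 4 + 1 + 3 + 7 + 6 + 5 + 7 + 4 + 8 + 7 + 6 + 2 + 4) / 21 = 112 / 21 = 5.3333
LCL = c̄ − 3√c̄ = 5.3333 − 3 × 2.3094 = -1.5949 → 0 (cannot be negative)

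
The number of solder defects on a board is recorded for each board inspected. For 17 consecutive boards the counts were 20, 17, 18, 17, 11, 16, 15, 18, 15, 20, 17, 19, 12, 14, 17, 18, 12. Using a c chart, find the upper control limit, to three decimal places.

28.323

c̄ = (20 + 17 + 18 + 17 + 11 + 16 + 15 + 18 + 15 + 20 + 17 + 19 + 12 + 14 + 17 + 18 + 12) / 17 = 276 / 17 = 16.2353
UCL = c̄ + 3√c̄ = 16.2353 + 3 × √16.2353 = 16.2353 + 3 × 4.0293 = 28.3232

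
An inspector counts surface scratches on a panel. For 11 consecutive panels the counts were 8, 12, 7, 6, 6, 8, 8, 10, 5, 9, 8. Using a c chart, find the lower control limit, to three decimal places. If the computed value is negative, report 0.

0.000

c̄ = (8 + 12 + 7 + 6 + 6 + 8 + 8 + 10 + 5 + 9 + 8) / 11 = 87 / 11 = 7.9091
LCL = c̄ − 3√c̄ = 7.9091 − 3 × 2.8123 = -0.5278 → 0 (cannot be negative)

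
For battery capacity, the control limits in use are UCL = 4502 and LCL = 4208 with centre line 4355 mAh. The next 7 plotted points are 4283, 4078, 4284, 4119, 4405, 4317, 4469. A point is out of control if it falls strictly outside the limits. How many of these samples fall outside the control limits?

2

Compare each point to [4208, 4502]: sample 2 = 4078 < LCL; sample 4 = 4119 < LCL.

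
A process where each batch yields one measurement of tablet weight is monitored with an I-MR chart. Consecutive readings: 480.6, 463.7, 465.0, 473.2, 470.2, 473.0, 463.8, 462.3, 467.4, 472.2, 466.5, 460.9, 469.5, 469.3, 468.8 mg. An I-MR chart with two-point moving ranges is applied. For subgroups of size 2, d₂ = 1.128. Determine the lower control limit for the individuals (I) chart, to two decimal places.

X̄ = (480.6 + 463.7 + 465.0 + 473.2 + 470.2 + 473.0 + 463.8 + 462.3 + 467.4 + 472.2 + 466.5 + 460.9 + 469.5 + 469.3 + 468.8) / 15 = 468.4267
Moving ranges: 16.9, 1.3, 8.2, 3.0, 2.8, 9.2, 1.5, 5.1, 4.8, 5.7, 5.6, 8.6, 0.2, 0.5; M̄R̄ = 73.4000 / 14 = 5.2429
LCL = X̄ − 3·M̄R̄/d₂ = 468.4267 − 3 × 5.2429 / 1.128 = 454.4829

454.48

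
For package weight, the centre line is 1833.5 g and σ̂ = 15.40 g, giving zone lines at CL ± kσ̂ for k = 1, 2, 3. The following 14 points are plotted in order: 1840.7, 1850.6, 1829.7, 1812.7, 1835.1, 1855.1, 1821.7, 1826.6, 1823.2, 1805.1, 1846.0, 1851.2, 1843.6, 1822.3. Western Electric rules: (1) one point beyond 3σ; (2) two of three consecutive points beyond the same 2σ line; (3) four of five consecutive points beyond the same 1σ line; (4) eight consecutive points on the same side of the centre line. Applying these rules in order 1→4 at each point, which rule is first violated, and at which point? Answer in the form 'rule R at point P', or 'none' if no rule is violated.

Zone of each point (C = within 1σ̂, B = 1σ̂–2σ̂, A = 2σ̂–3σ̂, * = beyond 3σ̂; sign = side of CL): 1:+C, 2:+B, 3:-C, 4:-B, 5:+C, 6:+B, 7:-C, 8:-C, 9:-C, 10:-B, 11:+C, 12:+B, 13:+C, 14:-C
No rule fires across all 14 points.

none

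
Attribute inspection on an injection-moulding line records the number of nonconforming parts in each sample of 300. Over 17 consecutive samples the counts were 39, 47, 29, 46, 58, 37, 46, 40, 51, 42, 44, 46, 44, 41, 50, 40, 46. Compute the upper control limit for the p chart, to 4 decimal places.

p̄ = Σdᵢ / (k·n) = 746 / (17 × 300) = 0.14627
UCL = p̄ + 3·√(p̄(1−p̄)/n) = 0.14627 + 3 × √(0.14627×0.85373/300) = 0.14627 + 3 × 0.02040 = 0.20748

0.2075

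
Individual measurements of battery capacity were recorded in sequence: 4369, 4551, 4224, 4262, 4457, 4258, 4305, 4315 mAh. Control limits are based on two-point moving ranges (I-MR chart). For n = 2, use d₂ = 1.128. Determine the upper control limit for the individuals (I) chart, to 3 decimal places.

4721.804

X̄ = (4369 + 4551 + 4224 + 4262 + 4457 + 4258 + 4305 + 4315) / 8 = 4342.6250
Moving ranges: 182, 327, 38, 195, 199, 47, 10; M̄R̄ = 998.0000 / 7 = 142.5714
UCL = X̄ + 3·M̄R̄/d₂ = 4342.6250 + 3 × 142.5714 / 1.128 = 4721.8043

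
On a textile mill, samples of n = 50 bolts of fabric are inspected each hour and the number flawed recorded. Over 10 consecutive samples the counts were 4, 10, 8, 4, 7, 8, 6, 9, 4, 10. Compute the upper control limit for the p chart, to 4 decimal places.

p̄ = Σdᵢ / (k·n) = 70 / (10 × 50) = 0.14000
UCL = p̄ + 3·√(p̄(1−p̄)/n) = 0.14000 + 3 × √(0.14000×0.86000/50) = 0.14000 + 3 × 0.04907 = 0.28721

0.2872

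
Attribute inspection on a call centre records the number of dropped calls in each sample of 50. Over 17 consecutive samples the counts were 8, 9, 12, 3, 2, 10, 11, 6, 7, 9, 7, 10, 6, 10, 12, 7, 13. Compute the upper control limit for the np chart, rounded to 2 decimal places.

p̄ = Σdᵢ / (k·n) = 142 / (17 × 50) = 0.16706
UCL = np̄ + 3·√(np̄(1−p̄)) = 8.3529 + 3 × √(8.3529×0.83294) = 8.3529 + 3 × 2.6377 = 16.2661

16.27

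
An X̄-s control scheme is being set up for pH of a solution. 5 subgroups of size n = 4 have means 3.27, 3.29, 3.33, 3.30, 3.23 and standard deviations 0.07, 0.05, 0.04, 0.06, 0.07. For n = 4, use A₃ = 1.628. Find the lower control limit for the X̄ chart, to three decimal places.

X̄̄ = (3.27 + 3.29 + 3.33 + 3.30 + 3.23) / 5 = 3.2840
s̄ = (0.07 + 0.05 + 0.04 + 0.06 + 0.07) / 5 = 0.0580
LCL = X̄̄ − A₃·s̄ = 3.2840 − 1.628 × 0.0580 = 3.1896

3.190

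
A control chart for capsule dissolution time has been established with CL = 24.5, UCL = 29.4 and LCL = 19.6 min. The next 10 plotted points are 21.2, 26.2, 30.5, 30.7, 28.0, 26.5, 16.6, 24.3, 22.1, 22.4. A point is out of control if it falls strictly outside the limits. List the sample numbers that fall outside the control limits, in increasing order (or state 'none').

3, 4, 7

Compare each point to [19.6, 29.4]: sample 3 = 30.5 > UCL; sample 4 = 30.7 > UCL; sample 7 = 16.6 < LCL.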